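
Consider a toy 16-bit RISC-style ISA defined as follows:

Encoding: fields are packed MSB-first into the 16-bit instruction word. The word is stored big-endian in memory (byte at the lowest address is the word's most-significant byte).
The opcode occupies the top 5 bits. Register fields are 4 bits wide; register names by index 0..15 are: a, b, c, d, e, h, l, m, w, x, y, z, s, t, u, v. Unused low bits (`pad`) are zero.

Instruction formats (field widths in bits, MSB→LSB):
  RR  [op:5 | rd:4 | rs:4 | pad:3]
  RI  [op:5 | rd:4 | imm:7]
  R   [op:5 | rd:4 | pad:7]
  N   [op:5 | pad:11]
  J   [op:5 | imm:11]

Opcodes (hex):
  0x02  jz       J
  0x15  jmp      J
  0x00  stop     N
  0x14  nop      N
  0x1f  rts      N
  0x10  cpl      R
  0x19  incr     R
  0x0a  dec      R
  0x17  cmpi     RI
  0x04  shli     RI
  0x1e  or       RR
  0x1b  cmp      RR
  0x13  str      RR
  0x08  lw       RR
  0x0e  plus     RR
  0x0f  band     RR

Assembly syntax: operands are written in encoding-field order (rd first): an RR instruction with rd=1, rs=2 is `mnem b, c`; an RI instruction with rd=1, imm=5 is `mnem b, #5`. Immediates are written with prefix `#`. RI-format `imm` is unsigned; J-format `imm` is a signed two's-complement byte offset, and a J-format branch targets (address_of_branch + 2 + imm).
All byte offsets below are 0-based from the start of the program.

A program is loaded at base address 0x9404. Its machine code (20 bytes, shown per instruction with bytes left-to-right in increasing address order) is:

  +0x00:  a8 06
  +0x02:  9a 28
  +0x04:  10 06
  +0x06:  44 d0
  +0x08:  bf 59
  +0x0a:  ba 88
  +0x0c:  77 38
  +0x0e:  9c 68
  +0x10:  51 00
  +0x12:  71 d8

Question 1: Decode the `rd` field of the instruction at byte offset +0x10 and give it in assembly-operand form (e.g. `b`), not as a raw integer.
c

off 0x10: read 51 00 as big → 0x5100
  top 5b → 0xa → dec [R]
  [10:7] rd=2 = c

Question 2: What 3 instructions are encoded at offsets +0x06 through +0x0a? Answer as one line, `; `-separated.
lw x, y; cmpi u, #89; cmpi h, #8

[06] 44 d0 → 0x44d0
  op=0x44d0>>11=0x8 ⇒ lw (RR)
  rd@[10:7]=0x9 ⇒ x
  rs@[6:3]=0xa ⇒ y
[08] bf 59 → 0xbf59
  op=0xbf59>>11=0x17 ⇒ cmpi (RI)
  rd@[10:7]=0xe ⇒ u
  imm@[6:0]=0x59 ⇒ #89
[0a] ba 88 → 0xba88
  op=0xba88>>11=0x17 ⇒ cmpi (RI)
  rd@[10:7]=0x5 ⇒ h
  imm@[6:0]=0x8 ⇒ #8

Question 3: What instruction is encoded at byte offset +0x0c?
+0x0c: 77 38 ⇒ word 0x7738 (big)
  op=0x7738>>11=0xe ⇒ plus (RR)
  rd: (w>>7)&0xf=0xe → u
  rs: (w>>3)&0xf=0x7 → m

plus u, m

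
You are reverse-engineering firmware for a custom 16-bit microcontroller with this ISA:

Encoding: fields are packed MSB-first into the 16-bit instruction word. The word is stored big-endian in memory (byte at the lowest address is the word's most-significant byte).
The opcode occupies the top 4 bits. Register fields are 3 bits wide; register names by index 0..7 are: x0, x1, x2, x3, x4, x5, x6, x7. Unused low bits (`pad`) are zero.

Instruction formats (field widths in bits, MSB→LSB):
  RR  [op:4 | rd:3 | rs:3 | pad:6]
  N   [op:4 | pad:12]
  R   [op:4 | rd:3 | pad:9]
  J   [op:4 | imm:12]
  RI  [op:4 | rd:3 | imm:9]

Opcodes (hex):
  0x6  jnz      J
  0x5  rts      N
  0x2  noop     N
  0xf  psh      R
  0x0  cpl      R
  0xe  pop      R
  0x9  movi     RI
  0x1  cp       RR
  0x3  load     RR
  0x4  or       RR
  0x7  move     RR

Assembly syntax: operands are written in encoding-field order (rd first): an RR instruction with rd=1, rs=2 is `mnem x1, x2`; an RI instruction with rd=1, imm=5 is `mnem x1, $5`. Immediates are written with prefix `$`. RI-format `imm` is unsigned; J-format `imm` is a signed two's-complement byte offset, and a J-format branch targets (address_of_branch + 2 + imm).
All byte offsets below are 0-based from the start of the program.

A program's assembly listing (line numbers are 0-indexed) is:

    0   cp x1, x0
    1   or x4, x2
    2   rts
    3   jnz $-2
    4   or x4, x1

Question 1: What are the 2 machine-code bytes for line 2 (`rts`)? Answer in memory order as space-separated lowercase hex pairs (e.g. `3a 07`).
50 00

L2: rts op=0x5:4|pad=0:12 ⇒ 0x5000 ⇒ big 50 00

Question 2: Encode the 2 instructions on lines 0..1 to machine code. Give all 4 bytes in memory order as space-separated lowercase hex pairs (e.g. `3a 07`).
L0: cp op=0x1:4|rd=1:3|rs=0:3|pad=0:6 ⇒ 0x1200 ⇒ big 12 00
L1: or op=0x4:4|rd=4:3|rs=2:3|pad=0:6 ⇒ 0x4880 ⇒ big 48 80

12 00 48 80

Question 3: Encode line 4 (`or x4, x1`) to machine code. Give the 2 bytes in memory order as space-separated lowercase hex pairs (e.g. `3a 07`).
line 4 (or): pack op=0x4:4|rd=4:3|rs=1:3|pad=0:6 = 0x4840; big→ 48 40

48 40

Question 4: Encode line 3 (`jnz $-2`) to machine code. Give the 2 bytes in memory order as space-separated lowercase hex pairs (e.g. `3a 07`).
6f fe

3. jnz fields op=0x6:4|imm=-2:12 → word 6ffeh → 6f fe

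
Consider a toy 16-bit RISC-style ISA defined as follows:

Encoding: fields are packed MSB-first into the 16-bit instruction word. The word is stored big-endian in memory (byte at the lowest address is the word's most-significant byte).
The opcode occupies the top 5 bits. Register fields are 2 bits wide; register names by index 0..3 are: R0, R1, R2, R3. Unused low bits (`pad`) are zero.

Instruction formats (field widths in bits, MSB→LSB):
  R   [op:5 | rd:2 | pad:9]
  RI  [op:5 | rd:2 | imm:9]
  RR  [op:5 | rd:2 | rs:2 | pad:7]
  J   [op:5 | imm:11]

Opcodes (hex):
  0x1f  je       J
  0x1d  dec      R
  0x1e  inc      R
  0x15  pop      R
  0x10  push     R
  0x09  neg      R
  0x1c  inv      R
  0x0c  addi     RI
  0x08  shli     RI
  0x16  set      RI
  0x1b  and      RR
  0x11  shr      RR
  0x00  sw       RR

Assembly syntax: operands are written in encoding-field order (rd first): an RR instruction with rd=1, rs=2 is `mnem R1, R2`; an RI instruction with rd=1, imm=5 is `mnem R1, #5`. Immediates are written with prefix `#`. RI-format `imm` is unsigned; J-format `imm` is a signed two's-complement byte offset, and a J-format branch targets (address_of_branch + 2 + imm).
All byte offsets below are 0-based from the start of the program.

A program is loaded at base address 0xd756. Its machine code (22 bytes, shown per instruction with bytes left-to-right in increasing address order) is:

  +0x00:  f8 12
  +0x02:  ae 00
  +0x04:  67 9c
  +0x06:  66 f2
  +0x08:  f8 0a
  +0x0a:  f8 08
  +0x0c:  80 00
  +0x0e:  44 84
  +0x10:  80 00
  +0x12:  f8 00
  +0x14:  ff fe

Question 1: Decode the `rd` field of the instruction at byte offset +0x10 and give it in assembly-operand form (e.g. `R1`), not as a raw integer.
off 0x10: read 80 00 as big → 0x8000
  opcode bits[15:11]=0x10: push/R
  rd: (w>>9)&0x3=0x0 → R0

R0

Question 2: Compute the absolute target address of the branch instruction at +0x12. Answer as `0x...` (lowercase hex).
+0x12: f8 00 ⇒ word 0xf800 (big)
  top 5b → 0x1f → je [J]
  imm@[10:0]=0x0 ⇒ #0
  target = base 0xd756 + off 0x12 + 2 + imm 0 = 0xd76a

0xd76a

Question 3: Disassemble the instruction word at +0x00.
je #18

[00] f8 12 → 0xf812
  top 5b → 0x1f → je [J]
  imm@[10:0]=0x12 ⇒ #18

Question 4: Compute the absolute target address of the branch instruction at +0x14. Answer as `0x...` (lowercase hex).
0xd76a

off 0x14: read ff fe as big → 0xfffe
  opcode bits[15:11]=0x1f: je/J
  imm: (w>>0)&0x7ff=0x7fe (s11→-2) → #-2
  target = base 0xd756 + off 0x14 + 2 + imm -2 = 0xd76a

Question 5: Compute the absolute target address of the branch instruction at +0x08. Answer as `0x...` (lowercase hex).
off 0x08: read f8 0a as big → 0xf80a
  op=0xf80a>>11=0x1f ⇒ je (J)
  [10:0] imm=10 = #10
  target = base 0xd756 + off 0x08 + 2 + imm 10 = 0xd76a

0xd76a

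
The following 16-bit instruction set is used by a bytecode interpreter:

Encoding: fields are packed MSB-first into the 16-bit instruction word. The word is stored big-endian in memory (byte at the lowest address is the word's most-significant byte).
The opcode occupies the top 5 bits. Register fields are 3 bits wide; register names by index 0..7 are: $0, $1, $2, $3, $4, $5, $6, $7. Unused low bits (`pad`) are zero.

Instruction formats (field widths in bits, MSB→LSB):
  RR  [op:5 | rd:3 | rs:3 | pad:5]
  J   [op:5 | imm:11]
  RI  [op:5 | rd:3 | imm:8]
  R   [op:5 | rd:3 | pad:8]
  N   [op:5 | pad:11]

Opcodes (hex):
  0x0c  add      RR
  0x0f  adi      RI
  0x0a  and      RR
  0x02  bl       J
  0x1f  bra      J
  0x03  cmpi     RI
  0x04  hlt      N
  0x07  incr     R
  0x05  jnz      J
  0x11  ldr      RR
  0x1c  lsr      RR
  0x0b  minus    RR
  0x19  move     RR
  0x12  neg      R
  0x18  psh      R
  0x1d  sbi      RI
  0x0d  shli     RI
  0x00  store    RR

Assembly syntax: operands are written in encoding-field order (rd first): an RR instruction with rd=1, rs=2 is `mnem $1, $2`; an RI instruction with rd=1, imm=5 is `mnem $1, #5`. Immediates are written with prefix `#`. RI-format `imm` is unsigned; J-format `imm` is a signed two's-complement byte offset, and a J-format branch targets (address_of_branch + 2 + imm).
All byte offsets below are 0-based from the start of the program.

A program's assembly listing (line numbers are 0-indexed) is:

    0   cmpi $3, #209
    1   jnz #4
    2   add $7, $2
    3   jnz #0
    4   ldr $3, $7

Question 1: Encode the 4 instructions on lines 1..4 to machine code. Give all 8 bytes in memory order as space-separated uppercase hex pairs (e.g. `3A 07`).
28 04 67 40 28 00 8B E0

L1: jnz op=0x5:5|imm=4:11 ⇒ 0x2804 ⇒ big 28 04
L2: add op=0xc:5|rd=7:3|rs=2:3|pad=0:5 ⇒ 0x6740 ⇒ big 67 40
L3: jnz op=0x5:5|imm=0:11 ⇒ 0x2800 ⇒ big 28 00
L4: ldr op=0x11:5|rd=3:3|rs=7:3|pad=0:5 ⇒ 0x8be0 ⇒ big 8b e0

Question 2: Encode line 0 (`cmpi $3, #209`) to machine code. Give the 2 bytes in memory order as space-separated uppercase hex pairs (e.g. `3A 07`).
1B D1

line 0 (cmpi): pack op=0x3:5|rd=3:3|imm=209:8 = 0x1bd1; big→ 1b d1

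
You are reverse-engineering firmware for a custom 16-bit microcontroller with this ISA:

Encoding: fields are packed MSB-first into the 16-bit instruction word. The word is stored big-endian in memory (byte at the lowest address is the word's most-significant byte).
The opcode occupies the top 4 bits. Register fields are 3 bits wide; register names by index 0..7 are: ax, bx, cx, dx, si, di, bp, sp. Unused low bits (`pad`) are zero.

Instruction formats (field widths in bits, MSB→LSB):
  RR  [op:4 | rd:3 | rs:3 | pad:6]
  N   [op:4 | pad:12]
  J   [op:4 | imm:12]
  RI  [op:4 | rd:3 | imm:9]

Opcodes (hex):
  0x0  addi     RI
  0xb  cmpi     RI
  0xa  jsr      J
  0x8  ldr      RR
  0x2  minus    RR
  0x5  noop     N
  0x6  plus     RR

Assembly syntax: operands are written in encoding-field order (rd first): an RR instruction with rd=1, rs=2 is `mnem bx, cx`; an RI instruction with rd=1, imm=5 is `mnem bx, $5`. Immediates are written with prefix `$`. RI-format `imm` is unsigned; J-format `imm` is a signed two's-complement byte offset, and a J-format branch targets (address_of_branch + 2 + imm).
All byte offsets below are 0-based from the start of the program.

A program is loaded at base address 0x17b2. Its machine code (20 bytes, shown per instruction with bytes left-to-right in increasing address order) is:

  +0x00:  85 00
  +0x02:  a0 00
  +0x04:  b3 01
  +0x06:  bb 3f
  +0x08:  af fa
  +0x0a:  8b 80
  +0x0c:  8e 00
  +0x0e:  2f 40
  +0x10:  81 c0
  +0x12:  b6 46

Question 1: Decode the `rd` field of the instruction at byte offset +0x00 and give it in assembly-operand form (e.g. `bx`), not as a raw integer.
cx

[00] 85 00 → 0x8500
  op=0x8500>>12=0x8 ⇒ ldr (RR)
  rd: (w>>9)&0x7=0x2 → cx
  rs: (w>>6)&0x7=0x4 → si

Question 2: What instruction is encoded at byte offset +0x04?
cmpi bx, $257

@+04  big-endian(b3 01) = 0xb301
  top 4b → 0xb → cmpi [RI]
  rd: (w>>9)&0x7=0x1 → bx
  imm: (w>>0)&0x1ff=0x101 → $257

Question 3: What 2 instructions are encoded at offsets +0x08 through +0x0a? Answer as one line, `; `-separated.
jsr $-6; ldr di, bp

+0x08: af fa ⇒ word 0xaffa (big)
  top 4b → 0xa → jsr [J]
  imm: (w>>0)&0xfff=0xffa (s12→-6) → $-6
+0x0a: 8b 80 ⇒ word 0x8b80 (big)
  top 4b → 0x8 → ldr [RR]
  rd: (w>>9)&0x7=0x5 → di
  rs: (w>>6)&0x7=0x6 → bp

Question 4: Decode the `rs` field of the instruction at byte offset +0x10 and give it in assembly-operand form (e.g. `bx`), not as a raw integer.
[10] 81 c0 → 0x81c0
  opcode bits[15:12]=0x8: ldr/RR
  rd: (w>>9)&0x7=0x0 → ax
  rs: (w>>6)&0x7=0x7 → sp

sp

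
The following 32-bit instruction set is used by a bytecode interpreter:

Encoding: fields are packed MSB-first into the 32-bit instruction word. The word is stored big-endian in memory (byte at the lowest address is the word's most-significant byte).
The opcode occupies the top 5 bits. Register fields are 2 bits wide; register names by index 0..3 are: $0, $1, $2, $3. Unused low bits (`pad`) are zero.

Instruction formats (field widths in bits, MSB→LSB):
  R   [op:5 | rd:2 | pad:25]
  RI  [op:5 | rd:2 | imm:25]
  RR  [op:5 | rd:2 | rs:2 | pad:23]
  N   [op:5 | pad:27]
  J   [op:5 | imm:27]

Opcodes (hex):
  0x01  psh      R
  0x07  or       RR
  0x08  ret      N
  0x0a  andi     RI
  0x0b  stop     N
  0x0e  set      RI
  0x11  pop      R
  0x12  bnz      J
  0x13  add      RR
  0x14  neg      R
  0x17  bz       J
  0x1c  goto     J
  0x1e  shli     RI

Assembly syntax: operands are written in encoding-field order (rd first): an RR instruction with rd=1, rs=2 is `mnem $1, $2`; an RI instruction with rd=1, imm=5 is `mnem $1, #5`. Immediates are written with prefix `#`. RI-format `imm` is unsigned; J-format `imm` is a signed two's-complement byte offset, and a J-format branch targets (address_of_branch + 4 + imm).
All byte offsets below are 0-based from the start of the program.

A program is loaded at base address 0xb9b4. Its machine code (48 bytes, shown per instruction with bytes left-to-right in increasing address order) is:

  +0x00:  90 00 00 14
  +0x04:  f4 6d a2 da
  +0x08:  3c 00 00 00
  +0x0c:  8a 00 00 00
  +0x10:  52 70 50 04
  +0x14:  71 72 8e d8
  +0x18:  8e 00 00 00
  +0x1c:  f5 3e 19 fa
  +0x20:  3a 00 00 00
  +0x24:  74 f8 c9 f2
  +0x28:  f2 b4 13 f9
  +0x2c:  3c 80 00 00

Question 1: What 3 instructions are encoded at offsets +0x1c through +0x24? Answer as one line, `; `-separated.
[1c] f5 3e 19 fa → 0xf53e19fa
  op=0xf53e19fa>>27=0x1e ⇒ shli (RI)
  rd: (w>>25)&0x3=0x2 → $2
  imm: (w>>0)&0x1ffffff=0x13e19fa → #20847098
[20] 3a 00 00 00 → 0x3a000000
  op=0x3a000000>>27=0x7 ⇒ or (RR)
  rd: (w>>25)&0x3=0x1 → $1
  rs: (w>>23)&0x3=0x0 → $0
[24] 74 f8 c9 f2 → 0x74f8c9f2
  op=0x74f8c9f2>>27=0xe ⇒ set (RI)
  rd: (w>>25)&0x3=0x2 → $2
  imm: (w>>0)&0x1ffffff=0xf8c9f2 → #16304626

shli $2, #20847098; or $1, $0; set $2, #16304626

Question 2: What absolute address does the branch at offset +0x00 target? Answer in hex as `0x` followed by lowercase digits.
0xb9cc

off 0x00: read 90 00 00 14 as big → 0x90000014
  op=0x90000014>>27=0x12 ⇒ bnz (J)
  imm: (w>>0)&0x7ffffff=0x14 → #20
  target = base 0xb9b4 + off 0x00 + 4 + imm 20 = 0xb9cc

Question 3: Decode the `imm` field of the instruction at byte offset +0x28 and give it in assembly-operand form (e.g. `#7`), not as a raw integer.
off 0x28: read f2 b4 13 f9 as big → 0xf2b413f9
  op=0xf2b413f9>>27=0x1e ⇒ shli (RI)
  rd@[26:25]=0x1 ⇒ $1
  imm@[24:0]=0xb413f9 ⇒ #11801593

#11801593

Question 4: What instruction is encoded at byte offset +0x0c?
pop $1

+0x0c: 8a 00 00 00 ⇒ word 0x8a000000 (big)
  op=0x8a000000>>27=0x11 ⇒ pop (R)
  [26:25] rd=1 = $1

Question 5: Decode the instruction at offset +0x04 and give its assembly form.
shli $2, #7185114

@+04  big-endian(f4 6d a2 da) = 0xf46da2da
  top 5b → 0x1e → shli [RI]
  [26:25] rd=2 = $2
  [24:0] imm=7185114 = #7185114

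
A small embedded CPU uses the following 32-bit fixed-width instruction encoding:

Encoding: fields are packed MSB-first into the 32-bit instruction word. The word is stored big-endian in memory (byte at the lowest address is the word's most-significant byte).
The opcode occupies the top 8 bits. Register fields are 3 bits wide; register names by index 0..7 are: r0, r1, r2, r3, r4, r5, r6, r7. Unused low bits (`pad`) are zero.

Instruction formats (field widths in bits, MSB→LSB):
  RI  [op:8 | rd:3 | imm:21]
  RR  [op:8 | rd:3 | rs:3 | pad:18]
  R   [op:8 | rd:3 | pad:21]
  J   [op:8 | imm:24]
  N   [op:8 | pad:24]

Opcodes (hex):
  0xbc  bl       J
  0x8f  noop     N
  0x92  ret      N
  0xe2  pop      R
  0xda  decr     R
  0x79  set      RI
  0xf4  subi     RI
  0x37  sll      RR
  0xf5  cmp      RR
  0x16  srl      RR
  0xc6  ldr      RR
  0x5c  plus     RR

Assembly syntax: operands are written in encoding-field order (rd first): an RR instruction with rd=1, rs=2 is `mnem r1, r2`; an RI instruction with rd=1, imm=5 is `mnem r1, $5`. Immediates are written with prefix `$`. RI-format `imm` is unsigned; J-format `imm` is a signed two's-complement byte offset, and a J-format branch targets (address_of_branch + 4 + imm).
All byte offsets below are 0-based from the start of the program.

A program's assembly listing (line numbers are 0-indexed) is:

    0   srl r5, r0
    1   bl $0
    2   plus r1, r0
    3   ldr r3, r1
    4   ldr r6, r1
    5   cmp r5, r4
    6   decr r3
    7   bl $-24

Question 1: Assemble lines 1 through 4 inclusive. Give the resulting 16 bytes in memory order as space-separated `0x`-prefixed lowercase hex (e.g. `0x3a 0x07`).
L1: bl op=0xbc:8|imm=0:24 ⇒ 0xbc000000 ⇒ big bc 00 00 00
L2: plus op=0x5c:8|rd=1:3|rs=0:3|pad=0:18 ⇒ 0x5c200000 ⇒ big 5c 20 00 00
L3: ldr op=0xc6:8|rd=3:3|rs=1:3|pad=0:18 ⇒ 0xc6640000 ⇒ big c6 64 00 00
L4: ldr op=0xc6:8|rd=6:3|rs=1:3|pad=0:18 ⇒ 0xc6c40000 ⇒ big c6 c4 00 00

0xbc 0x00 0x00 0x00 0x5c 0x20 0x00 0x00 0xc6 0x64 0x00 0x00 0xc6 0xc4 0x00 0x00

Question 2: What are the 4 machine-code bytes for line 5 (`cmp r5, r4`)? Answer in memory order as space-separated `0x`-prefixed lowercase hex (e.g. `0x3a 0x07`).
0xf5 0xb0 0x00 0x00

line 5 (cmp): pack op=0xf5:8|rd=5:3|rs=4:3|pad=0:18 = 0xf5b00000; big→ f5 b0 00 00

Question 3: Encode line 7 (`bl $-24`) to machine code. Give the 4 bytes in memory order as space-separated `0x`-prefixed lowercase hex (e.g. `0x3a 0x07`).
7. bl fields op=0xbc:8|imm=-24:24 → word bcffffe8h → bc ff ff e8

0xbc 0xff 0xff 0xe8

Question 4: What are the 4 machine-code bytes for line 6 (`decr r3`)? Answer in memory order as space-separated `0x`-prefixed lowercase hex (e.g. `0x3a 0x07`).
0xda 0x60 0x00 0x00

6. decr fields op=0xda:8|rd=3:3|pad=0:21 → word da600000h → da 60 00 00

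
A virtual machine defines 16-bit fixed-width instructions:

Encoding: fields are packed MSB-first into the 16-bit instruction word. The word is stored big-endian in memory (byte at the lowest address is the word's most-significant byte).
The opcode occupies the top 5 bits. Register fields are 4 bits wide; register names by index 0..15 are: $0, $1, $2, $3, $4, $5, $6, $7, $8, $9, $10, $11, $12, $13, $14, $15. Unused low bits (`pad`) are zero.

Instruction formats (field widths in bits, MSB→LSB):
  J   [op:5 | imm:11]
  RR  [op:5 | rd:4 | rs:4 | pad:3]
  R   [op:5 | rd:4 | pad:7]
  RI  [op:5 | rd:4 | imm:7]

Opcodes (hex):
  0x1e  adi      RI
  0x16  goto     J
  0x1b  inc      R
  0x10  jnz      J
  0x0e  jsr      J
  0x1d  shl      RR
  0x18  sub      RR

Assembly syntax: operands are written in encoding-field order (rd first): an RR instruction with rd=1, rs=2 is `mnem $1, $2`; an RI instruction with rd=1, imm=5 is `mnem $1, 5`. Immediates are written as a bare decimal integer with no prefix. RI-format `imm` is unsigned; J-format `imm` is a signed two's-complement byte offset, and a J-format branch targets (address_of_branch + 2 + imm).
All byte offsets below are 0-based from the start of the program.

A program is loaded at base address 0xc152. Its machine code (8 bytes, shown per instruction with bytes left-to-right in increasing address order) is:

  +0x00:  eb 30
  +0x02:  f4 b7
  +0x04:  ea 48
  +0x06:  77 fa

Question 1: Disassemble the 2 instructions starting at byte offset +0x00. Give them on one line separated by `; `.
[00] eb 30 → 0xeb30
  op=0xeb30>>11=0x1d ⇒ shl (RR)
  rd@[10:7]=0x6 ⇒ $6
  rs@[6:3]=0x6 ⇒ $6
[02] f4 b7 → 0xf4b7
  op=0xf4b7>>11=0x1e ⇒ adi (RI)
  rd@[10:7]=0x9 ⇒ $9
  imm@[6:0]=0x37 ⇒ 55

shl $6, $6; adi $9, 55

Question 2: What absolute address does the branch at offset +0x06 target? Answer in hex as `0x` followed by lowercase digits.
0xc154

off 0x06: read 77 fa as big → 0x77fa
  top 5b → 0xe → jsr [J]
  imm@[10:0]=0x7fa (s11→-6) ⇒ -6
  target = base 0xc152 + off 0x06 + 2 + imm -6 = 0xc154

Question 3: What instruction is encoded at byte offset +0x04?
@+04  big-endian(ea 48) = 0xea48
  top 5b → 0x1d → shl [RR]
  [10:7] rd=4 = $4
  [6:3] rs=9 = $9

shl $4, $9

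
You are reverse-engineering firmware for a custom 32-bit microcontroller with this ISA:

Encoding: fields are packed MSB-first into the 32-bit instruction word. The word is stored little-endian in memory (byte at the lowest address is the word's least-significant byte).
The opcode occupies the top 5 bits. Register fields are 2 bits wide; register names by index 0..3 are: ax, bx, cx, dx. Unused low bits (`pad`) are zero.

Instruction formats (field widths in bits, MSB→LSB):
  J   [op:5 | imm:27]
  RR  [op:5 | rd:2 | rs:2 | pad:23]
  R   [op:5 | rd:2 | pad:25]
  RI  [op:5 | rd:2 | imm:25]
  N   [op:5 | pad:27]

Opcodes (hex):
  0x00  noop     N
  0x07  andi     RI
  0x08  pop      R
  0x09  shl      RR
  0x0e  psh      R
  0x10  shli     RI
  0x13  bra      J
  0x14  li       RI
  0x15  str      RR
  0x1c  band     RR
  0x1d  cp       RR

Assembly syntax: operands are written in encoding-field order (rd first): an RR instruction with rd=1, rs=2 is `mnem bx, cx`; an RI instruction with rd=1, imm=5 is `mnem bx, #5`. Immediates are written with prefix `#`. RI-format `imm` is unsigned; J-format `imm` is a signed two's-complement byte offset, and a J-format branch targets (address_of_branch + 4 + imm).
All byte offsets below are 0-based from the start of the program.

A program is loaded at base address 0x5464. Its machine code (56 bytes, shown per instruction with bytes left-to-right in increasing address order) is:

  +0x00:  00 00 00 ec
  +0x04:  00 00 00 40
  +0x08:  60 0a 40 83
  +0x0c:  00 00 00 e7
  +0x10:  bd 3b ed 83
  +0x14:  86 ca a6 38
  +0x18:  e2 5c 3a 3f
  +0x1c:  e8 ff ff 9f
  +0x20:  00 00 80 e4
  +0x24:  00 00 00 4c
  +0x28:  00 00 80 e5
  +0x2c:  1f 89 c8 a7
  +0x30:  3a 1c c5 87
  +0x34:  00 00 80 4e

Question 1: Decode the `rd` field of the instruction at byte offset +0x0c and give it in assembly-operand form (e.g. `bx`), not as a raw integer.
dx

[0c] 00 00 00 e7 → 0xe7000000
  top 5b → 0x1c → band [RR]
  rd@[26:25]=0x3 ⇒ dx
  rs@[24:23]=0x2 ⇒ cx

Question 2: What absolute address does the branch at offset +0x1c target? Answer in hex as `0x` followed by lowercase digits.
off 0x1c: read e8 ff ff 9f as little → 0x9fffffe8
  top 5b → 0x13 → bra [J]
  [26:0] imm=134217704 (s27→-24) = #-24
  target = base 0x5464 + off 0x1c + 4 + imm -24 = 0x546c

0x546c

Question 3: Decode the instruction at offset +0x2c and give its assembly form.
@+2c  little-endian(1f 89 c8 a7) = 0xa7c8891f
  op=0xa7c8891f>>27=0x14 ⇒ li (RI)
  [26:25] rd=3 = dx
  [24:0] imm=29919519 = #29919519

li dx, #29919519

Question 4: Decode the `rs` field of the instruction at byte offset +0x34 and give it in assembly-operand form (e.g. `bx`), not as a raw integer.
[34] 00 00 80 4e → 0x4e800000
  top 5b → 0x9 → shl [RR]
  rd: (w>>25)&0x3=0x3 → dx
  rs: (w>>23)&0x3=0x1 → bx

bx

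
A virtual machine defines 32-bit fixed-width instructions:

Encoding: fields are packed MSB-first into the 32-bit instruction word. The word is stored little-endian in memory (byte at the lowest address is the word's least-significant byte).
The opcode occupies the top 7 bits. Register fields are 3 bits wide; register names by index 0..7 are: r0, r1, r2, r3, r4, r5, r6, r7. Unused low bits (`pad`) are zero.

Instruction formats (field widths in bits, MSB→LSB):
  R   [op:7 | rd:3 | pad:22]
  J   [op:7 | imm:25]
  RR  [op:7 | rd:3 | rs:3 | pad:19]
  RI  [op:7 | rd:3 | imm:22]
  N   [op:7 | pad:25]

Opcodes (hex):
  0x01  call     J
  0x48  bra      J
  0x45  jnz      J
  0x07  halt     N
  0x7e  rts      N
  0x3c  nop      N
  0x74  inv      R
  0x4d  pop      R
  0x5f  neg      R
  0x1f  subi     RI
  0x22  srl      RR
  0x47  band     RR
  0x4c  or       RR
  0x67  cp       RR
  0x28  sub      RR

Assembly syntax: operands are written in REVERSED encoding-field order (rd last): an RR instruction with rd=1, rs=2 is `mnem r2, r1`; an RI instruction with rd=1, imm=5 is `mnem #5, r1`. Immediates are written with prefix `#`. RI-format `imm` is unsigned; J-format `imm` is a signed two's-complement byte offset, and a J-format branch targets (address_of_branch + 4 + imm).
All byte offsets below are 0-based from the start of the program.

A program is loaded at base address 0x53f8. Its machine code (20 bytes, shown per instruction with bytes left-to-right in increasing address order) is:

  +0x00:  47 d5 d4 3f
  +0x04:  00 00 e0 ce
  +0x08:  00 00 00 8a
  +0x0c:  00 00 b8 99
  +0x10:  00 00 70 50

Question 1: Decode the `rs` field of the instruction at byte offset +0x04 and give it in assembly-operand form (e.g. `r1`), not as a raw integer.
r4

@+04  little-endian(00 00 e0 ce) = 0xcee00000
  top 7b → 0x67 → cp [RR]
  rd: (w>>22)&0x7=0x3 → r3
  rs: (w>>19)&0x7=0x4 → r4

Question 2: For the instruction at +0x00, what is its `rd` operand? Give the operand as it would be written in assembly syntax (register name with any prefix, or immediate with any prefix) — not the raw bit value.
+0x00: 47 d5 d4 3f ⇒ word 0x3fd4d547 (little)
  op=0x3fd4d547>>25=0x1f ⇒ subi (RI)
  [24:22] rd=7 = r7
  [21:0] imm=1365319 = #1365319

r7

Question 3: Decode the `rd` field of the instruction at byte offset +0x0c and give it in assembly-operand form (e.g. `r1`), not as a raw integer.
+0x0c: 00 00 b8 99 ⇒ word 0x99b80000 (little)
  top 7b → 0x4c → or [RR]
  [24:22] rd=6 = r6
  [21:19] rs=7 = r7

r6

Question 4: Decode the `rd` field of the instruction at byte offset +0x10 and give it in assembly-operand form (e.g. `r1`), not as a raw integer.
r1

+0x10: 00 00 70 50 ⇒ word 0x50700000 (little)
  opcode bits[31:25]=0x28: sub/RR
  rd@[24:22]=0x1 ⇒ r1
  rs@[21:19]=0x6 ⇒ r6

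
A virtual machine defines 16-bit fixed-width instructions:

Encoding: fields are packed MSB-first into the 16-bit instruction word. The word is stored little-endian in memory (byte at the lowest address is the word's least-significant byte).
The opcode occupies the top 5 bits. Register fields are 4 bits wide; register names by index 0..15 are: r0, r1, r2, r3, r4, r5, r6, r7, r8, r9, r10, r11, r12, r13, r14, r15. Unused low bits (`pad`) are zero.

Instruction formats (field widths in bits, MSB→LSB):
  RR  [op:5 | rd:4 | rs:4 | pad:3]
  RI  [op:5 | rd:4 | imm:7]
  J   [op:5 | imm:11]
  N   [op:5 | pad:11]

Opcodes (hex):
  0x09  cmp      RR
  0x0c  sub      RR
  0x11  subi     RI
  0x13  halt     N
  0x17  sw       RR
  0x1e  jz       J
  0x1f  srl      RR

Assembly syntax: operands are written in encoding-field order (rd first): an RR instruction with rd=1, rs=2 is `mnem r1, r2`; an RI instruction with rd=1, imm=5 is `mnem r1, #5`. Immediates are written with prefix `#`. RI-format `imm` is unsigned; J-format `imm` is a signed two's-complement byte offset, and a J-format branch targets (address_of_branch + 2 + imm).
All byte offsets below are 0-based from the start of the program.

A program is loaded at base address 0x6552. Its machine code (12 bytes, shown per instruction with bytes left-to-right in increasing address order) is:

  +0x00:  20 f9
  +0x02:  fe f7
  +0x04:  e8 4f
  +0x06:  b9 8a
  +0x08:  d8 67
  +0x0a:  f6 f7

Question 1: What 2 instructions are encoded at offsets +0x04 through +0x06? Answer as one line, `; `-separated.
@+04  little-endian(e8 4f) = 0x4fe8
  opcode bits[15:11]=0x9: cmp/RR
  rd@[10:7]=0xf ⇒ r15
  rs@[6:3]=0xd ⇒ r13
@+06  little-endian(b9 8a) = 0x8ab9
  opcode bits[15:11]=0x11: subi/RI
  rd@[10:7]=0x5 ⇒ r5
  imm@[6:0]=0x39 ⇒ #57

cmp r15, r13; subi r5, #57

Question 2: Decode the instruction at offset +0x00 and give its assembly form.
srl r2, r4

[00] 20 f9 → 0xf920
  top 5b → 0x1f → srl [RR]
  rd@[10:7]=0x2 ⇒ r2
  rs@[6:3]=0x4 ⇒ r4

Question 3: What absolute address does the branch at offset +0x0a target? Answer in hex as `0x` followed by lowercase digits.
0x6554

[0a] f6 f7 → 0xf7f6
  top 5b → 0x1e → jz [J]
  imm: (w>>0)&0x7ff=0x7f6 (s11→-10) → #-10
  target = base 0x6552 + off 0x0a + 2 + imm -10 = 0x6554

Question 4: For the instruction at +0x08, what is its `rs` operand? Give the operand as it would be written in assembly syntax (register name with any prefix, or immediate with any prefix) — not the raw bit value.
off 0x08: read d8 67 as little → 0x67d8
  top 5b → 0xc → sub [RR]
  rd: (w>>7)&0xf=0xf → r15
  rs: (w>>3)&0xf=0xb → r11

r11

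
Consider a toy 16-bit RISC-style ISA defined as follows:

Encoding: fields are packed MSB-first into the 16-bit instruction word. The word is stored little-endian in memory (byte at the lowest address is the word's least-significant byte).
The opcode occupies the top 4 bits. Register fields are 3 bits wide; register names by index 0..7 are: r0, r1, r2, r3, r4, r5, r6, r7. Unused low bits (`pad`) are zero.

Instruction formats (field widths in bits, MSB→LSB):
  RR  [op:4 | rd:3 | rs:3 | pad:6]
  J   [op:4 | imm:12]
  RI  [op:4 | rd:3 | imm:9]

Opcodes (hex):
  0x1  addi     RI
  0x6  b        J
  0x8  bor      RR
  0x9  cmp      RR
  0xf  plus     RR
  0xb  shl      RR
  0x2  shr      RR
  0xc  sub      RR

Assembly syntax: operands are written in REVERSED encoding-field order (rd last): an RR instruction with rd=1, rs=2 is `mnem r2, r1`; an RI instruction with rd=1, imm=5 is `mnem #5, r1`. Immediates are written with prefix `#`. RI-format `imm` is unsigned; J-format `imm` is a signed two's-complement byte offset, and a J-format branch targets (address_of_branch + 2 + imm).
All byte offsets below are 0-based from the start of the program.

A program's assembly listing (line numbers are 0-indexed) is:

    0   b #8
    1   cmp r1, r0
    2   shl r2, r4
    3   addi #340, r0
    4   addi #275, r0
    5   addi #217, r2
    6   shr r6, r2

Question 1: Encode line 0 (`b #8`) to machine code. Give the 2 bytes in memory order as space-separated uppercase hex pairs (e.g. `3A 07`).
line 0 (b): pack op=0x6:4|imm=8:12 = 0x6008; little→ 08 60

08 60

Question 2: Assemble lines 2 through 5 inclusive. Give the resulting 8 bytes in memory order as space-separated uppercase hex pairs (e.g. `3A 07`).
80 B8 54 11 13 11 D9 14

L2: shl op=0xb:4|rd=4:3|rs=2:3|pad=0:6 ⇒ 0xb880 ⇒ little 80 b8
L3: addi op=0x1:4|rd=0:3|imm=340:9 ⇒ 0x1154 ⇒ little 54 11
L4: addi op=0x1:4|rd=0:3|imm=275:9 ⇒ 0x1113 ⇒ little 13 11
L5: addi op=0x1:4|rd=2:3|imm=217:9 ⇒ 0x14d9 ⇒ little d9 14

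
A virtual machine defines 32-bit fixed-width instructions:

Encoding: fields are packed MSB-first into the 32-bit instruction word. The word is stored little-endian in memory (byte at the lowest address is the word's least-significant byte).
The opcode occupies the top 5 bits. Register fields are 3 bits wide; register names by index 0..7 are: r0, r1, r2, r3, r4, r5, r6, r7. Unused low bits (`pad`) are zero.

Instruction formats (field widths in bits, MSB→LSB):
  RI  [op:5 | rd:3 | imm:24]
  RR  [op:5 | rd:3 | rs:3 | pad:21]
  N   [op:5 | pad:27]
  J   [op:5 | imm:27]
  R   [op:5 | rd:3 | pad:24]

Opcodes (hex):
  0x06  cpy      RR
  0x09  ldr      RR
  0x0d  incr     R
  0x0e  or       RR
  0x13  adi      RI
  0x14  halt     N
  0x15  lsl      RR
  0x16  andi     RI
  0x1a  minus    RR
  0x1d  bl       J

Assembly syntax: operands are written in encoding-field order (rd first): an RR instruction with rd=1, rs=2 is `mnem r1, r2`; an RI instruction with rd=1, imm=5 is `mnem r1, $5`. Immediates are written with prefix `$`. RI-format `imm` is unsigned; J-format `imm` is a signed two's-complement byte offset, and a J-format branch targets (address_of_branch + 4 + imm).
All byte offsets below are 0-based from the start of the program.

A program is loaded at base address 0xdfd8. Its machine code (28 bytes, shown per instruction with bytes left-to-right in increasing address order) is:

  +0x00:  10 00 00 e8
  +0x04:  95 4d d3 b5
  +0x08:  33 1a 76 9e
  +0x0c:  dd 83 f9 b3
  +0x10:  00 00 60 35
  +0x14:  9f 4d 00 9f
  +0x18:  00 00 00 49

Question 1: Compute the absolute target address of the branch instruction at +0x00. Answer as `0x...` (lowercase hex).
+0x00: 10 00 00 e8 ⇒ word 0xe8000010 (little)
  opcode bits[31:27]=0x1d: bl/J
  imm: (w>>0)&0x7ffffff=0x10 → $16
  target = base 0xdfd8 + off 0x00 + 4 + imm 16 = 0xdfec

0xdfec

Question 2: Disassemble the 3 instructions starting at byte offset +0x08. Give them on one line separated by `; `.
adi r6, $7739955; andi r3, $16352221; cpy r5, r3

off 0x08: read 33 1a 76 9e as little → 0x9e761a33
  top 5b → 0x13 → adi [RI]
  rd@[26:24]=0x6 ⇒ r6
  imm@[23:0]=0x761a33 ⇒ $7739955
off 0x0c: read dd 83 f9 b3 as little → 0xb3f983dd
  top 5b → 0x16 → andi [RI]
  rd@[26:24]=0x3 ⇒ r3
  imm@[23:0]=0xf983dd ⇒ $16352221
off 0x10: read 00 00 60 35 as little → 0x35600000
  top 5b → 0x6 → cpy [RR]
  rd@[26:24]=0x5 ⇒ r5
  rs@[23:21]=0x3 ⇒ r3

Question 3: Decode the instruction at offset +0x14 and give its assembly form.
adi r7, $19871

@+14  little-endian(9f 4d 00 9f) = 0x9f004d9f
  op=0x9f004d9f>>27=0x13 ⇒ adi (RI)
  rd@[26:24]=0x7 ⇒ r7
  imm@[23:0]=0x4d9f ⇒ $19871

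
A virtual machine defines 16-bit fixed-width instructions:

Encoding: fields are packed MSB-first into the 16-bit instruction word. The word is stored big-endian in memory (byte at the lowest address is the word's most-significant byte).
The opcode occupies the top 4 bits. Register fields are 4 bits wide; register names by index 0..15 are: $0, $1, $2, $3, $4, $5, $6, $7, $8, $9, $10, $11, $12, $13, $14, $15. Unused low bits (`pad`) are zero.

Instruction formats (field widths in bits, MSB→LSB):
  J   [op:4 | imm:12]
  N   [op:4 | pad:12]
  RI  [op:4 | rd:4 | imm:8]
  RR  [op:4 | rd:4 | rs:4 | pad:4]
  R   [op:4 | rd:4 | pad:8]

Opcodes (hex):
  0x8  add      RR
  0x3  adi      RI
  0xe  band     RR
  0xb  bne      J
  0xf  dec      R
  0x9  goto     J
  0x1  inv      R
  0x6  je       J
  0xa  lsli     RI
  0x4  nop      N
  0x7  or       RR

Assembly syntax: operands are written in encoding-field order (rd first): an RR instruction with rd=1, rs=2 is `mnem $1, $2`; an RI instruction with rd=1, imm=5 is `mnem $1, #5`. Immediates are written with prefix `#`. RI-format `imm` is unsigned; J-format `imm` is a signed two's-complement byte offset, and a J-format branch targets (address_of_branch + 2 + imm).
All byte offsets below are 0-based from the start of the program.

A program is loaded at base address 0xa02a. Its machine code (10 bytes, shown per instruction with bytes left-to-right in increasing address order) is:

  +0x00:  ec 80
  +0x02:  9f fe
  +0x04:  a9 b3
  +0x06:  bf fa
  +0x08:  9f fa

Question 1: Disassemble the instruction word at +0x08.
off 0x08: read 9f fa as big → 0x9ffa
  top 4b → 0x9 → goto [J]
  imm: (w>>0)&0xfff=0xffa (s12→-6) → #-6

goto #-6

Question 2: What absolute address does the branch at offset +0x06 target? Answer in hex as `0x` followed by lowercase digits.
0xa02c

@+06  big-endian(bf fa) = 0xbffa
  op=0xbffa>>12=0xb ⇒ bne (J)
  [11:0] imm=4090 (s12→-6) = #-6
  target = base 0xa02a + off 0x06 + 2 + imm -6 = 0xa02c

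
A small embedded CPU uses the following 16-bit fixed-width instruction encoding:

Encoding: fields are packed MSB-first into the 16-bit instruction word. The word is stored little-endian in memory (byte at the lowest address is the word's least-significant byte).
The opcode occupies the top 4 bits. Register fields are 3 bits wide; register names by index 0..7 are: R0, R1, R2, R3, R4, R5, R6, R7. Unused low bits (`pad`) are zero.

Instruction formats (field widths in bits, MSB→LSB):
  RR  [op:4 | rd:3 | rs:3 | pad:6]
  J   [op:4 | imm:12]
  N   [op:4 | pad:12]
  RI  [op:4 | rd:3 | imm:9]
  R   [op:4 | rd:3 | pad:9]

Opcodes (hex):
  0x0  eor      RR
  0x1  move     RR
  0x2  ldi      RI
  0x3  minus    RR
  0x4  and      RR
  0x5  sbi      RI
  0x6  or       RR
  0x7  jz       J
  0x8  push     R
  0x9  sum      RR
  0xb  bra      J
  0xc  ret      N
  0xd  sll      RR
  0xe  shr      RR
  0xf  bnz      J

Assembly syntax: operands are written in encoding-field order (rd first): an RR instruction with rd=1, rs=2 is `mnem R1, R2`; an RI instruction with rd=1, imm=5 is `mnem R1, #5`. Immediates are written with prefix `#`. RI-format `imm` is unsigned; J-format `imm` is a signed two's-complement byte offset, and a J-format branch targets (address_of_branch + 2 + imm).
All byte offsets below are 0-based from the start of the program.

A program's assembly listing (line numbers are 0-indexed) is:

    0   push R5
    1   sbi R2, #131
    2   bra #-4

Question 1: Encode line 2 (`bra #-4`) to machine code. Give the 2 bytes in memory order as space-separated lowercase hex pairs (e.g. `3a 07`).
2. bra fields op=0xb:4|imm=-4:12 → word bffch → fc bf

fc bf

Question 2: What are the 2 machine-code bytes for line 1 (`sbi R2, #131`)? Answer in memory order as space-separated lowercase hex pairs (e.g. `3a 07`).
1. sbi fields op=0x5:4|rd=2:3|imm=131:9 → word 5483h → 83 54

83 54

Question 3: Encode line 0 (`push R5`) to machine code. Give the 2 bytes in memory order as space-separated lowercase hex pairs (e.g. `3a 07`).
0. push fields op=0x8:4|rd=5:3|pad=0:9 → word 8a00h → 00 8a

00 8a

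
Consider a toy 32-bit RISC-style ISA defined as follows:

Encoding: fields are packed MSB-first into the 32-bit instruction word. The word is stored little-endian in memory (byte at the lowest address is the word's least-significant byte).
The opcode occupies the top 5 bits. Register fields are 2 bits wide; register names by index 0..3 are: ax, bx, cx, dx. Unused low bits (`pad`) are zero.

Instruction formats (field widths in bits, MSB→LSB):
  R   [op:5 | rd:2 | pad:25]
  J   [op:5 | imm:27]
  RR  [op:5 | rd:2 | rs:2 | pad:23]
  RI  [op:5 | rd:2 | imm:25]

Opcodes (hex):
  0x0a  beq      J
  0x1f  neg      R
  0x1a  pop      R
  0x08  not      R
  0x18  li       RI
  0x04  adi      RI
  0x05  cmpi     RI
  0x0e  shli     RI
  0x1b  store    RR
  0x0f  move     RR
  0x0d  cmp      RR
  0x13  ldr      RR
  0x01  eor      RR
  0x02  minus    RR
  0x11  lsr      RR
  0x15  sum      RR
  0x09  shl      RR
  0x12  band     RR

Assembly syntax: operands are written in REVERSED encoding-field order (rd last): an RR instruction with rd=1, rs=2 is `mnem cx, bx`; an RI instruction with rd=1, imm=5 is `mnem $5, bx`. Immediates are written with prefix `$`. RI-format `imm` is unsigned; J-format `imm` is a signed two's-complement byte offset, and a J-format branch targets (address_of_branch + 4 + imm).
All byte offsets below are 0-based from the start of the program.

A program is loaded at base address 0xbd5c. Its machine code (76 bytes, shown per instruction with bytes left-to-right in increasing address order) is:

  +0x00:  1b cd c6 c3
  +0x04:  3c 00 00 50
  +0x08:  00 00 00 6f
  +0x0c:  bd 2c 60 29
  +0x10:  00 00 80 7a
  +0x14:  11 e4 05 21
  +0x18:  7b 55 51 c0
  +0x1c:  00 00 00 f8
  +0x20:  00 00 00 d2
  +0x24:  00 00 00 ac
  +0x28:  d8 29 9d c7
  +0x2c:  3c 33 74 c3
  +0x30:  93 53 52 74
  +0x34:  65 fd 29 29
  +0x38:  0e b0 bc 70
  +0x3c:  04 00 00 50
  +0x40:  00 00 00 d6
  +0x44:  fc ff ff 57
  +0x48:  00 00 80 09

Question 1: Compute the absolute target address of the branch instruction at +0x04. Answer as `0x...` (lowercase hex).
0xbda0

@+04  little-endian(3c 00 00 50) = 0x5000003c
  opcode bits[31:27]=0xa: beq/J
  [26:0] imm=60 = $60
  target = base 0xbd5c + off 0x04 + 4 + imm 60 = 0xbda0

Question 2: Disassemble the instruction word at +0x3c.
off 0x3c: read 04 00 00 50 as little → 0x50000004
  op=0x50000004>>27=0xa ⇒ beq (J)
  imm: (w>>0)&0x7ffffff=0x4 → $4

beq $4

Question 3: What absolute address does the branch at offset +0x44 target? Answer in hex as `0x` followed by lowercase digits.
off 0x44: read fc ff ff 57 as little → 0x57fffffc
  top 5b → 0xa → beq [J]
  imm@[26:0]=0x7fffffc (s27→-4) ⇒ $-4
  target = base 0xbd5c + off 0x44 + 4 + imm -4 = 0xbda0

0xbda0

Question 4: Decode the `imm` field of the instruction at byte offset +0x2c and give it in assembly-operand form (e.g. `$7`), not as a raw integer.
$24392508

[2c] 3c 33 74 c3 → 0xc374333c
  top 5b → 0x18 → li [RI]
  [26:25] rd=1 = bx
  [24:0] imm=24392508 = $24392508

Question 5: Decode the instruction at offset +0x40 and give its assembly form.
[40] 00 00 00 d6 → 0xd6000000
  opcode bits[31:27]=0x1a: pop/R
  rd: (w>>25)&0x3=0x3 → dx

pop dx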